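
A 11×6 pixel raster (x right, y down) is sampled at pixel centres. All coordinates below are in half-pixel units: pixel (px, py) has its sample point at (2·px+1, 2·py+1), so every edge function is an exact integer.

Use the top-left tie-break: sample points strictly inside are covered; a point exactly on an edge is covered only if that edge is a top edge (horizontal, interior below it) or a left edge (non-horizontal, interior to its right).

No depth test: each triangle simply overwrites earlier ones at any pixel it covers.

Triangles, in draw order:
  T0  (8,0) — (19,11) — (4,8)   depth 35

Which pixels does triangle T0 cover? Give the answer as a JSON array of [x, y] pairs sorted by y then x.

T0:
  2·area = 132
  edge (8, 0)→(19, 11): d=(11,11) right/bottom  bias=-1
  edge (19, 11)→(4, 8): d=(-15,-3) top-left  bias=+0
  edge (4, 8)→(8, 0): d=(4,-8) top-left  bias=+0
    (4,0)@(9, 1): e=[0,120,12] → .  [on edge]
    (3,1)@(7, 3): e=[44,84,4] → X
    (4,1)@(9, 3): e=[22,90,20] → X
    (5,1)@(11, 3): e=[0,96,36] → .  [on edge]
    (3,2)@(7, 5): e=[66,54,12] → X
    (5,2)@(11, 5): e=[22,66,44] → X
    (6,2)@(13, 5): e=[0,72,60] → .  [on edge]
    (2,3)@(5, 7): e=[110,18,4] → X
    (6,3)@(13, 7): e=[22,42,68] → X
    (7,3)@(15, 7): e=[0,48,84] → .  [on edge]
    (2,4)@(5, 9): e=[132,-12,12] → .
    (3,4)@(7, 9): e=[110,-6,28] → .
    (4,4)@(9, 9): e=[88,0,44] → X  [on edge]
    (8,4)@(17, 9): e=[0,24,108] → .  [on edge]
    (9,5)@(19, 11): e=[0,0,132] → .  [on edge]
  covered (14 px):
    . . . . . . . . . . .
    . . . X X . . . . . .
    . . . X X X . . . . .
    . . X X X X X . . . .
    . . . . X X X X . . .
    . . . . . . . . . . .

Final: [[3,1],[4,1],[3,2],[4,2],[5,2],[2,3],[3,3],[4,3],[5,3],[6,3],[4,4],[5,4],[6,4],[7,4]]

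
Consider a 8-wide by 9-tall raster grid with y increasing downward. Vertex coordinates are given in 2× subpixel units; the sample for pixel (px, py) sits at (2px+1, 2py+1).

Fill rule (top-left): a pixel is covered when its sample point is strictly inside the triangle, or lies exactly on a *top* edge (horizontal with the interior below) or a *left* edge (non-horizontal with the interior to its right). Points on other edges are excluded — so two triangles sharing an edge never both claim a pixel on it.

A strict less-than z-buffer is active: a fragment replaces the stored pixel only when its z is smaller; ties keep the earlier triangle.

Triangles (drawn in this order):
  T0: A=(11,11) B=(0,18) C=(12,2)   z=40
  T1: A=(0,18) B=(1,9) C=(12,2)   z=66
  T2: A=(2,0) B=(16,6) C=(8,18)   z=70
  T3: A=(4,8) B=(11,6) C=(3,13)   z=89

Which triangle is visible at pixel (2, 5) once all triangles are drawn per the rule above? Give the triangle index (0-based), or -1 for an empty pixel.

T0:
  2·area = 92
  edge (11, 11)→(0, 18): d=(-11,7) right/bottom  bias=-1
  edge (0, 18)→(12, 2): d=(12,-16) top-left  bias=+0
  edge (12, 2)→(11, 11): d=(-1,9) right/bottom  bias=-1
    (5,2)@(11, 5): e=[66,20,6] → X
    (6,2)@(13, 5): e=[52,52,-12] → .
    (4,3)@(9, 7): e=[58,12,22] → X
    (6,3)@(13, 7): e=[30,76,-14] → .
    (3,4)@(7, 9): e=[50,4,38] → X
    (6,4)@(13, 9): e=[8,100,-16] → .
    (3,5)@(7, 11): e=[28,28,36] → X
    (5,5)@(11, 11): e=[0,92,0] → .  [on edge]
    (2,6)@(5, 13): e=[20,20,52] → X
    (4,6)@(9, 13): e=[-8,84,16] → .
    (1,7)@(3, 15): e=[12,12,68] → X
    (2,7)@(5, 15): e=[-2,44,50] → .
  covered (12 px):
    . . . . . . . .
    . . . . . . . .
    . . . . . X . .
    . . . . X X . .
    . . . X X X . .
    . . . X X . . .
    . . X X . . . .
    . X . . . . . .
    X . . . . . . .
T1:
  2·area = 92
  edge (0, 18)→(1, 9): d=(1,-9) top-left  bias=+0
  edge (1, 9)→(12, 2): d=(11,-7) top-left  bias=+0
  edge (12, 2)→(0, 18): d=(-12,16) right/bottom  bias=-1
    (5,1)@(11, 3): e=[84,4,4] → X
    (6,1)@(13, 3): e=[102,18,-28] → .
    (4,2)@(9, 5): e=[68,12,12] → X
    (5,2)@(11, 5): e=[86,26,-20] → .
    (2,3)@(5, 7): e=[34,6,52] → X
    (3,3)@(7, 7): e=[52,20,20] → X
    (4,3)@(9, 7): e=[70,34,-12] → .
    (0,4)@(1, 9): e=[0,0,92] → X  [on edge]
    (1,4)@(3, 9): e=[18,14,60] → X
    (3,4)@(7, 9): e=[54,42,-4] → .
    (0,5)@(1, 11): e=[2,22,68] → X
    (3,5)@(7, 11): e=[56,64,-28] → .
  covered (13 px):
    . . . . . . . .
    . . . . . X . .
    . . . . X . . .
    . . X X . . . .
    X X X . . . . .
    X X X . . . . .
    X X . . . . . .
    X . . . . . . .
    . . . . . . . .
T2:
  2·area = 216
  edge (2, 0)→(16, 6): d=(14,6) right/bottom  bias=-1
  edge (16, 6)→(8, 18): d=(-8,12) right/bottom  bias=-1
  edge (8, 18)→(2, 0): d=(-6,-18) top-left  bias=+0
    (1,0)@(3, 1): e=[8,196,12] → X
    (2,0)@(5, 1): e=[-4,172,48] → .
    (1,1)@(3, 3): e=[36,180,0] → X  [on edge]
    (2,1)@(5, 3): e=[24,156,36] → X
    (3,1)@(7, 3): e=[12,132,72] → X
    (4,1)@(9, 3): e=[0,108,108] → .  [on edge]
    (1,2)@(3, 5): e=[64,164,-12] → .
    (2,2)@(5, 5): e=[52,140,24] → X
    (4,2)@(9, 5): e=[28,92,96] → X
    (5,2)@(11, 5): e=[16,68,132] → X
    (6,2)@(13, 5): e=[4,44,168] → X
    (7,2)@(15, 5): e=[-8,20,204] → .
    (2,4)@(5, 9): e=[108,108,0] → X  [on edge]
    (3,7)@(7, 15): e=[180,36,0] → X  [on edge]
  covered (28 px):
    . X . . . . . .
    . X X X . . . .
    . . X X X X X .
    . . X X X X X X
    . . X X X X X .
    . . . X X X . .
    . . . X X X . .
    . . . X X . . .
    . . . . . . . .
T3:
  2·area = 33
  edge (4, 8)→(11, 6): d=(7,-2) top-left  bias=+0
  edge (11, 6)→(3, 13): d=(-8,7) right/bottom  bias=-1
  edge (3, 13)→(4, 8): d=(1,-5) top-left  bias=+0
    (2,1)@(5, 3): e=[-33,66,0] → .  [on edge]
    (4,3)@(9, 7): e=[3,6,24] → X
    (5,3)@(11, 7): e=[7,-8,34] → .
    (2,4)@(5, 9): e=[9,18,6] → X
    (3,4)@(7, 9): e=[13,4,16] → X
    (4,4)@(9, 9): e=[17,-10,26] → .
    (2,5)@(5, 11): e=[23,2,8] → X
    (3,5)@(7, 11): e=[27,-12,18] → .
    (1,6)@(3, 13): e=[33,0,0] → .  [on edge]
    (2,6)@(5, 13): e=[37,-14,10] → .
  covered (4 px):
    . . . . . . . .
    . . . . . . . .
    . . . . . . . .
    . . . . X . . .
    . . X X . . . .
    . . X . . . . .
    . . . . . . . .
    . . . . . . . .
    . . . . . . . .

Z-buffer (winner per pixel, '.' = empty):
  . 2 . . . . . .
  . 2 2 2 . 1 . .
  . . 2 2 1 0 2 .
  . . 1 1 0 0 2 2
  1 1 1 0 0 0 2 .
  1 1 1 0 0 2 . .
  1 1 0 0 2 2 . .
  1 0 . 2 2 . . .
  0 . . . . . . .

Final: 1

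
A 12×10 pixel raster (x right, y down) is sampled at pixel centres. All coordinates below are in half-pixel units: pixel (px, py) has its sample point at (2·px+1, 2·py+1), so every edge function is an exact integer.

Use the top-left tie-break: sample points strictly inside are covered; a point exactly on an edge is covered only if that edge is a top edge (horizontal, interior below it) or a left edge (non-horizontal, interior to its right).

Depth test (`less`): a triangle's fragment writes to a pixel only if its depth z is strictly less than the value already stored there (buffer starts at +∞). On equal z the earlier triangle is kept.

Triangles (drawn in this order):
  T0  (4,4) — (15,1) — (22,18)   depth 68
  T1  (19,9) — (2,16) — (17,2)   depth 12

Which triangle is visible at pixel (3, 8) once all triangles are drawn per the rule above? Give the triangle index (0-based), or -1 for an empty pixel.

T0:
  2·area = 208
  edge (4, 4)→(15, 1): d=(11,-3) top-left  bias=+0
  edge (15, 1)→(22, 18): d=(7,17) right/bottom  bias=-1
  edge (22, 18)→(4, 4): d=(-18,-14) top-left  bias=+0
    (7,0)@(15, 1): e=[0,0,208] → ·  [on edge]
    (4,1)@(9, 3): e=[4,116,88] → #
    (5,1)@(11, 3): e=[10,82,116] → #
    (6,1)@(13, 3): e=[16,48,144] → #
    (7,1)@(15, 3): e=[22,14,172] → #
    (8,1)@(17, 3): e=[28,-20,200] → ·
    (3,2)@(7, 5): e=[20,164,24] → #
    (8,2)@(17, 5): e=[50,-6,164] → ·
    (3,3)@(7, 7): e=[42,178,-12] → ·
    (4,3)@(9, 7): e=[48,144,16] → #
    (8,3)@(17, 7): e=[72,8,128] → #
    (9,3)@(19, 7): e=[78,-26,156] → ·
    (6,5)@(13, 11): e=[104,104,0] → #  [on edge]
  covered (26 px):
    · · · · · · · · · · · ·
    · · · · # # # # · · · ·
    · · · # # # # # · · · ·
    · · · · # # # # # · · ·
    · · · · · # # # # · · ·
    · · · · · · # # # # · ·
    · · · · · · · · # # · ·
    · · · · · · · · · # · ·
    · · · · · · · · · · # ·
    · · · · · · · · · · · ·
T1:
  2·area = 133
  edge (19, 9)→(2, 16): d=(-17,7) right/bottom  bias=-1
  edge (2, 16)→(17, 2): d=(15,-14) top-left  bias=+0
  edge (17, 2)→(19, 9): d=(2,7) right/bottom  bias=-1
    (8,1)@(17, 3): e=[116,15,2] → #
    (9,1)@(19, 3): e=[102,43,-12] → ·
    (7,2)@(15, 5): e=[96,17,20] → #
    (9,2)@(19, 5): e=[68,73,-8] → ·
    (6,3)@(13, 7): e=[76,19,38] → #
    (9,3)@(19, 7): e=[34,103,-4] → ·
    (5,4)@(11, 9): e=[56,21,56] → #
    (9,4)@(19, 9): e=[0,133,0] → ·  [on edge]
    (4,5)@(9, 11): e=[36,23,74] → #
    (7,5)@(15, 11): e=[-6,107,32] → ·
    (8,5)@(17, 11): e=[-20,135,18] → ·
    (3,6)@(7, 13): e=[16,25,92] → #
  covered (15 px):
    · · · · · · · · · · · ·
    · · · · · · · · # · · ·
    · · · · · · · # # · · ·
    · · · · · · # # # · · ·
    · · · · · # # # # · · ·
    · · · · # # # · · · · ·
    · · · # # · · · · · · ·
    · · · · · · · · · · · ·
    · · · · · · · · · · · ·
    · · · · · · · · · · · ·

Z-buffer (winner per pixel, '.' = empty):
  . . . . . . . . . . . .
  . . . . 0 0 0 0 1 . . .
  . . . 0 0 0 0 1 1 . . .
  . . . . 0 0 1 1 1 . . .
  . . . . . 1 1 1 1 . . .
  . . . . 1 1 1 0 0 0 . .
  . . . 1 1 . . . 0 0 . .
  . . . . . . . . . 0 . .
  . . . . . . . . . . 0 .
  . . . . . . . . . . . .

Result: -1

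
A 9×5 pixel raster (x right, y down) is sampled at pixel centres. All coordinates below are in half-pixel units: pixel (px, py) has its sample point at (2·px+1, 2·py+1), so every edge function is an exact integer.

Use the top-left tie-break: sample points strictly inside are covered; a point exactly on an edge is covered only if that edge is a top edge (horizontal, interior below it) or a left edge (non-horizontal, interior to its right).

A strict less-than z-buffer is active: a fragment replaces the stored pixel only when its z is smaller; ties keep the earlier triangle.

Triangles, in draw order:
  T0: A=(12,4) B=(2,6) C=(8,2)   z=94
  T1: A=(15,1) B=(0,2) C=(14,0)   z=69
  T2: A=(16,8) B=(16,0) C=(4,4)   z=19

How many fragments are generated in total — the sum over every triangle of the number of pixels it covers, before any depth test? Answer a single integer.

T0:
  2·area = 28
  edge (12, 4)→(2, 6): d=(-10,2) right/bottom  bias=-1
  edge (2, 6)→(8, 2): d=(6,-4) top-left  bias=+0
  edge (8, 2)→(12, 4): d=(4,2) right/bottom  bias=-1
    (3,1)@(7, 3): e=[20,2,6] → #
    (4,1)@(9, 3): e=[16,10,2] → #
    (5,1)@(11, 3): e=[12,18,-2] → ·
    (8,1)@(17, 3): e=[0,42,-14] → ·  [on edge]
    (2,2)@(5, 5): e=[4,6,18] → #
    (3,2)@(7, 5): e=[0,14,14] → ·  [on edge]
    (4,2)@(9, 5): e=[-4,22,10] → ·
    (2,3)@(5, 7): e=[-16,18,26] → ·
  covered (3 px):
    · · · · · · · · ·
    · · · # # · · · ·
    · · # · · · · · ·
    · · · · · · · · ·
    · · · · · · · · ·
T1:
  2·area = 16
  edge (15, 1)→(0, 2): d=(-15,1) right/bottom  bias=-1
  edge (0, 2)→(14, 0): d=(14,-2) top-left  bias=+0
  edge (14, 0)→(15, 1): d=(1,1) right/bottom  bias=-1
    (3,0)@(7, 1): e=[8,0,8] → #  [on edge]
    (4,0)@(9, 1): e=[6,4,6] → #
    (5,0)@(11, 1): e=[4,8,4] → #
    (6,0)@(13, 1): e=[2,12,2] → #
    (7,0)@(15, 1): e=[0,16,0] → ·  [on edge]
    (3,1)@(7, 3): e=[-22,28,10] → ·
    (4,1)@(9, 3): e=[-24,32,8] → ·
    (5,1)@(11, 3): e=[-26,36,6] → ·
    (6,1)@(13, 3): e=[-28,40,4] → ·
    (8,1)@(17, 3): e=[-32,48,0] → ·  [on edge]
  covered (4 px):
    · · · # # # # · ·
    · · · · · · · · ·
    · · · · · · · · ·
    · · · · · · · · ·
    · · · · · · · · ·
T2:
  2·area = 96  (B↔C swapped to make it positive)
  edge (16, 8)→(4, 4): d=(-12,-4) top-left  bias=+0
  edge (4, 4)→(16, 0): d=(12,-4) top-left  bias=+0
  edge (16, 0)→(16, 8): d=(0,8) right/bottom  bias=-1
    (6,0)@(13, 1): e=[72,0,24] → #  [on edge]
    (7,0)@(15, 1): e=[80,8,8] → #
    (8,0)@(17, 1): e=[88,16,-8] → ·
    (0,1)@(1, 3): e=[0,-24,120] → ·  [on edge]
    (3,1)@(7, 3): e=[24,0,72] → #  [on edge]
    (4,1)@(9, 3): e=[32,8,56] → #
    (5,1)@(11, 3): e=[40,16,40] → #
    (8,1)@(17, 3): e=[64,40,-8] → ·
    (0,2)@(1, 5): e=[-24,0,120] → ·  [on edge]
    (3,2)@(7, 5): e=[0,24,72] → #  [on edge]
    (8,2)@(17, 5): e=[40,64,-8] → ·
    (3,3)@(7, 7): e=[-24,48,72] → ·
    (6,3)@(13, 7): e=[0,72,24] → #  [on edge]
  covered (14 px):
    · · · · · · # # ·
    · · · # # # # # ·
    · · · # # # # # ·
    · · · · · · # # ·
    · · · · · · · · ·

Result: 21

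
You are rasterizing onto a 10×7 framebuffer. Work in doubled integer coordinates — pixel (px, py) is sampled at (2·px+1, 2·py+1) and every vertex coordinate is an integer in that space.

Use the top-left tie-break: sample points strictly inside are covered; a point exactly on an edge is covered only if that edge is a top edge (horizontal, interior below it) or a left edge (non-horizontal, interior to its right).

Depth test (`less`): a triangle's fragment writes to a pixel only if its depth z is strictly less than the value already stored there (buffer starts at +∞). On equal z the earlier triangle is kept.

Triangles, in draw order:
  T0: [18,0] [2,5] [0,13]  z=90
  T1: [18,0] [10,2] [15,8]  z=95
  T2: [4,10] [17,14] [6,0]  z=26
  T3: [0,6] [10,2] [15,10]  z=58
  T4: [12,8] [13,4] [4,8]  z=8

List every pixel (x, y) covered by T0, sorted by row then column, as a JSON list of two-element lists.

T0:
  2·area = 118  (B↔C swapped to make it positive)
  edge (18, 0)→(0, 13): d=(-18,13) right/bottom  bias=-1
  edge (0, 13)→(2, 5): d=(2,-8) top-left  bias=+0
  edge (2, 5)→(18, 0): d=(16,-5) top-left  bias=+0
    (1,0)@(3, 1): e=[177,0,-59] → ·  [on edge]
    (7,0)@(15, 1): e=[21,96,1] → █
    (8,0)@(17, 1): e=[-5,112,11] → ·
    (4,1)@(9, 3): e=[63,52,3] → █
    (5,1)@(11, 3): e=[37,68,13] → █
    (6,1)@(13, 3): e=[11,84,23] → █
    (7,1)@(15, 3): e=[-15,100,33] → ·
    (1,2)@(3, 5): e=[105,8,5] → █
    (2,2)@(5, 5): e=[79,24,15] → █
    (3,2)@(7, 5): e=[53,40,25] → █
    (6,2)@(13, 5): e=[-25,88,55] → ·
    (1,3)@(3, 7): e=[69,12,37] → █
    (0,4)@(1, 9): e=[59,0,59] → █  [on edge]
  covered (16 px):
    · · · · · · · █ · ·
    · · · · █ █ █ · · ·
    · █ █ █ █ █ · · · ·
    · █ █ █ · · · · · ·
    █ █ █ · · · · · · ·
    █ · · · · · · · · ·
    · · · · · · · · · ·
T1:
  2·area = 58  (B↔C swapped to make it positive)
  edge (18, 0)→(15, 8): d=(-3,8) right/bottom  bias=-1
  edge (15, 8)→(10, 2): d=(-5,-6) top-left  bias=+0
  edge (10, 2)→(18, 0): d=(8,-2) top-left  bias=+0
    (7,0)@(15, 1): e=[21,35,2] → █
    (8,0)@(17, 1): e=[5,47,6] → █
    (9,0)@(19, 1): e=[-11,59,10] → ·
    (5,1)@(11, 3): e=[47,1,10] → █
    (6,1)@(13, 3): e=[31,13,14] → █
    (8,1)@(17, 3): e=[-1,37,22] → ·
    (5,2)@(11, 5): e=[41,-9,26] → ·
    (6,2)@(13, 5): e=[25,3,30] → █
    (8,2)@(17, 5): e=[-7,27,38] → ·
    (6,3)@(13, 7): e=[19,-7,46] → ·
    (7,3)@(15, 7): e=[3,5,50] → █
    (8,3)@(17, 7): e=[-13,17,54] → ·
  covered (8 px):
    · · · · · · · █ █ ·
    · · · · · █ █ █ · ·
    · · · · · · █ █ · ·
    · · · · · · · █ · ·
    · · · · · · · · · ·
    · · · · · · · · · ·
    · · · · · · · · · ·
T2:
  2·area = 138  (B↔C swapped to make it positive)
  edge (4, 10)→(6, 0): d=(2,-10) top-left  bias=+0
  edge (6, 0)→(17, 14): d=(11,14) right/bottom  bias=-1
  edge (17, 14)→(4, 10): d=(-13,-4) top-left  bias=+0
    (3,1)@(7, 3): e=[16,19,103] → █
    (4,1)@(9, 3): e=[36,-9,111] → ·
    (2,2)@(5, 5): e=[0,69,69] → █  [on edge]
    (4,2)@(9, 5): e=[40,13,85] → █
    (5,2)@(11, 5): e=[60,-15,93] → ·
    (2,3)@(5, 7): e=[4,91,43] → █
    (5,3)@(11, 7): e=[64,7,67] → █
    (6,3)@(13, 7): e=[84,-21,75] → ·
    (2,4)@(5, 9): e=[8,113,17] → █
    (6,4)@(13, 9): e=[88,1,49] → █
    (7,4)@(15, 9): e=[108,-27,57] → ·
    (2,5)@(5, 11): e=[12,135,-9] → ·
  covered (17 px):
    · · · · · · · · · ·
    · · · █ · · · · · ·
    · · █ █ █ · · · · ·
    · · █ █ █ █ · · · ·
    · · █ █ █ █ █ · · ·
    · · · · █ █ █ · · ·
    · · · · · · · █ · ·
T3:
  2·area = 100
  edge (0, 6)→(10, 2): d=(10,-4) top-left  bias=+0
  edge (10, 2)→(15, 10): d=(5,8) right/bottom  bias=-1
  edge (15, 10)→(0, 6): d=(-15,-4) top-left  bias=+0
    (4,1)@(9, 3): e=[6,13,81] → █
    (5,1)@(11, 3): e=[14,-3,89] → ·
    (1,2)@(3, 5): e=[2,71,27] → █
    (2,2)@(5, 5): e=[10,55,35] → █
    (3,2)@(7, 5): e=[18,39,43] → █
    (5,2)@(11, 5): e=[34,7,59] → █
    (6,2)@(13, 5): e=[42,-9,67] → ·
    (1,3)@(3, 7): e=[22,81,-3] → ·
    (2,3)@(5, 7): e=[30,65,5] → █
    (6,3)@(13, 7): e=[62,1,37] → █
    (7,3)@(15, 7): e=[70,-15,45] → ·
    (2,4)@(5, 9): e=[50,75,-25] → ·
  covered (12 px):
    · · · · · · · · · ·
    · · · · █ · · · · ·
    · █ █ █ █ █ · · · ·
    · · █ █ █ █ █ · · ·
    · · · · · · █ · · ·
    · · · · · · · · · ·
    · · · · · · · · · ·
T4:
  2·area = 32  (B↔C swapped to make it positive)
  edge (12, 8)→(4, 8): d=(-8,0) right/bottom  bias=-1
  edge (4, 8)→(13, 4): d=(9,-4) top-left  bias=+0
  edge (13, 4)→(12, 8): d=(-1,4) right/bottom  bias=-1
    (5,2)@(11, 5): e=[24,1,7] → █
    (6,2)@(13, 5): e=[24,9,-1] → ·
    (3,3)@(7, 7): e=[8,3,21] → █
    (4,3)@(9, 7): e=[8,11,13] → █
    (6,3)@(13, 7): e=[8,27,-3] → ·
    (3,4)@(7, 9): e=[-8,21,19] → ·
    (4,4)@(9, 9): e=[-8,29,11] → ·
    (5,4)@(11, 9): e=[-8,37,3] → ·
  covered (4 px):
    · · · · · · · · · ·
    · · · · · · · · · ·
    · · · · · █ · · · ·
    · · · █ █ █ · · · ·
    · · · · · · · · · ·
    · · · · · · · · · ·
    · · · · · · · · · ·

Result: [[7,0],[4,1],[5,1],[6,1],[1,2],[2,2],[3,2],[4,2],[5,2],[1,3],[2,3],[3,3],[0,4],[1,4],[2,4],[0,5]]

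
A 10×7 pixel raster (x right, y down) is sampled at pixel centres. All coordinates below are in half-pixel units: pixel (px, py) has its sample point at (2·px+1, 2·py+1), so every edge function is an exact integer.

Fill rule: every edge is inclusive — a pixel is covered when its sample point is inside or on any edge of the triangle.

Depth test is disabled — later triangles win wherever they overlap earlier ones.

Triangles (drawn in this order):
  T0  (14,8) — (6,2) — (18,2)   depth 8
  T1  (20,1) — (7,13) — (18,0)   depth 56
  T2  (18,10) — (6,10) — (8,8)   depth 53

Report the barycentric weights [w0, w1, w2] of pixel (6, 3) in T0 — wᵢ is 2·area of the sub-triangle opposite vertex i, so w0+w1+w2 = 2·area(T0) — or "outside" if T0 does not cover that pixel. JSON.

T0:
  2·area = 72
  edge (14, 8)→(6, 2): d=(-8,-6) inclusive
  edge (6, 2)→(18, 2): d=(12,0) inclusive
  edge (18, 2)→(14, 8): d=(-4,6) inclusive
    (4,1)@(9, 3): e=[10,12,50] → █
    (5,1)@(11, 3): e=[22,12,38] → █
    (6,1)@(13, 3): e=[34,12,26] → █
    (7,1)@(15, 3): e=[46,12,14] → █
    (8,1)@(17, 3): e=[58,12,2] → █
    (9,1)@(19, 3): e=[70,12,-10] → ·
    (4,2)@(9, 5): e=[-6,36,42] → ·
    (5,2)@(11, 5): e=[6,36,30] → █
    (8,2)@(17, 5): e=[42,36,-6] → ·
    (5,3)@(11, 7): e=[-10,60,22] → ·
    (6,3)@(13, 7): e=[2,60,10] → █
    (7,3)@(15, 7): e=[14,60,-2] → ·
  covered (9 px):
    · · · · · · · · · ·
    · · · · █ █ █ █ █ ·
    · · · · · █ █ █ · ·
    · · · · · · █ · · ·
    · · · · · · · · · ·
    · · · · · · · · · ·
    · · · · · · · · · ·
T1:
  2·area = 37
  edge (20, 1)→(7, 13): d=(-13,12) inclusive
  edge (7, 13)→(18, 0): d=(11,-13) inclusive
  edge (18, 0)→(20, 1): d=(2,1) inclusive
    (9,0)@(19, 1): e=[12,24,1] → █
    (8,1)@(17, 3): e=[10,20,7] → █
    (9,1)@(19, 3): e=[-14,46,5] → ·
    (7,2)@(15, 5): e=[8,16,13] → █
    (8,2)@(17, 5): e=[-16,42,11] → ·
    (6,3)@(13, 7): e=[6,12,19] → █
    (7,3)@(15, 7): e=[-18,38,17] → ·
    (5,4)@(11, 9): e=[4,8,25] → █
    (6,4)@(13, 9): e=[-20,34,23] → ·
    (4,5)@(9, 11): e=[2,4,31] → █
    (5,5)@(11, 11): e=[-22,30,29] → ·
    (3,6)@(7, 13): e=[0,0,37] → █  [on edge]
  covered (7 px):
    · · · · · · · · · █
    · · · · · · · · █ ·
    · · · · · · · █ · ·
    · · · · · · █ · · ·
    · · · · · █ · · · ·
    · · · · █ · · · · ·
    · · · █ · · · · · ·
T2:
  2·area = 24
  edge (18, 10)→(6, 10): d=(-12,0) inclusive
  edge (6, 10)→(8, 8): d=(2,-2) inclusive
  edge (8, 8)→(18, 10): d=(10,2) inclusive
    (7,0)@(15, 1): e=[108,0,-84] → ·  [on edge]
    (6,1)@(13, 3): e=[84,0,-60] → ·  [on edge]
    (5,2)@(11, 5): e=[60,0,-36] → ·  [on edge]
    (1,3)@(3, 7): e=[36,-12,0] → ·  [on edge]
    (4,3)@(9, 7): e=[36,0,-12] → ·  [on edge]
    (3,4)@(7, 9): e=[12,0,12] → █  [on edge]
    (4,4)@(9, 9): e=[12,4,8] → █
    (5,4)@(11, 9): e=[12,8,4] → █
    (6,4)@(13, 9): e=[12,12,0] → █  [on edge]
    (7,4)@(15, 9): e=[12,16,-4] → ·
    (2,5)@(5, 11): e=[-12,0,36] → ·  [on edge]
    (3,5)@(7, 11): e=[-12,4,32] → ·
    (1,6)@(3, 13): e=[-36,0,60] → ·  [on edge]
  covered (4 px):
    · · · · · · · · · ·
    · · · · · · · · · ·
    · · · · · · · · · ·
    · · · · · · · · · ·
    · · · █ █ █ █ · · ·
    · · · · · · · · · ·
    · · · · · · · · · ·

Final: [60,10,2]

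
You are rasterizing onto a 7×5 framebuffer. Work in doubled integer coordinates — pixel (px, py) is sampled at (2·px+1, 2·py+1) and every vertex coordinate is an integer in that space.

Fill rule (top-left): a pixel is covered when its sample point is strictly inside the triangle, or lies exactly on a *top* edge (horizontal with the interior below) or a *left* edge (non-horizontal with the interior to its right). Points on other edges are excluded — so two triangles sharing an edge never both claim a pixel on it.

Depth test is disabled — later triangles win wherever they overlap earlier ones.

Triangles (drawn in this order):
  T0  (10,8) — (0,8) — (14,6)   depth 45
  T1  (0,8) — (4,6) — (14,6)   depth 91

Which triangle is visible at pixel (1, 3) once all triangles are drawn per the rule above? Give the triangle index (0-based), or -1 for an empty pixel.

T0:
  2·area = 20
  edge (10, 8)→(0, 8): d=(-10,0) right/bottom  bias=-1
  edge (0, 8)→(14, 6): d=(14,-2) top-left  bias=+0
  edge (14, 6)→(10, 8): d=(-4,2) right/bottom  bias=-1
    (3,3)@(7, 7): e=[10,0,10] → X  [on edge]
    (4,3)@(9, 7): e=[10,4,6] → X
    (5,3)@(11, 7): e=[10,8,2] → X
    (6,3)@(13, 7): e=[10,12,-2] → .
    (3,4)@(7, 9): e=[-10,28,2] → .
    (4,4)@(9, 9): e=[-10,32,-2] → .
    (5,4)@(11, 9): e=[-10,36,-6] → .
  covered (3 px):
    . . . . . . .
    . . . . . . .
    . . . . . . .
    . . . X X X .
    . . . . . . .
T1:
  2·area = 20
  edge (0, 8)→(4, 6): d=(4,-2) top-left  bias=+0
  edge (4, 6)→(14, 6): d=(10,0) top-left  bias=+0
  edge (14, 6)→(0, 8): d=(-14,2) right/bottom  bias=-1
    (1,3)@(3, 7): e=[2,10,8] → X
    (2,3)@(5, 7): e=[6,10,4] → X
    (3,3)@(7, 7): e=[10,10,0] → .  [on edge]
    (1,4)@(3, 9): e=[10,30,-20] → .
    (2,4)@(5, 9): e=[14,30,-24] → .
  covered (2 px):
    . . . . . . .
    . . . . . . .
    . . . . . . .
    . X X . . . .
    . . . . . . .

Z-buffer (winner per pixel, '.' = empty):
  . . . . . . .
  . . . . . . .
  . . . . . . .
  . 1 1 0 0 0 .
  . . . . . . .

Final: 1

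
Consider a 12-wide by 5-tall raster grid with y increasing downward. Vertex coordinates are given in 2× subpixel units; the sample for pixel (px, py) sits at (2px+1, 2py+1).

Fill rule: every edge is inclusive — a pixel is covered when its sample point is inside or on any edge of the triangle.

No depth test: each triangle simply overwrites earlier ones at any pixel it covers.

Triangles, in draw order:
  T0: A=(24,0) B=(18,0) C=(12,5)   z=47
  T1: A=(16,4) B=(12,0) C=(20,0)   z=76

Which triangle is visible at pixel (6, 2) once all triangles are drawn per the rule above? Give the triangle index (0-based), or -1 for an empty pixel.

T0:
  2·area = 30  (B↔C swapped to make it positive)
  edge (24, 0)→(12, 5): d=(-12,5) inclusive
  edge (12, 5)→(18, 0): d=(6,-5) inclusive
  edge (18, 0)→(24, 0): d=(6,0) inclusive
    (8,0)@(17, 1): e=[23,1,6] → X
    (9,0)@(19, 1): e=[13,11,6] → X
    (10,0)@(21, 1): e=[3,21,6] → X
    (11,0)@(23, 1): e=[-7,31,6] → .
    (7,1)@(15, 3): e=[9,3,18] → X
    (8,1)@(17, 3): e=[-1,13,18] → .
    (9,1)@(19, 3): e=[-11,23,18] → .
    (10,1)@(21, 3): e=[-21,33,18] → .
    (7,2)@(15, 5): e=[-15,15,30] → .
  covered (4 px):
    . . . . . . . . X X X .
    . . . . . . . X . . . .
    . . . . . . . . . . . .
    . . . . . . . . . . . .
    . . . . . . . . . . . .
T1:
  2·area = 32
  edge (16, 4)→(12, 0): d=(-4,-4) inclusive
  edge (12, 0)→(20, 0): d=(8,0) inclusive
  edge (20, 0)→(16, 4): d=(-4,4) inclusive
    (6,0)@(13, 1): e=[0,8,24] → X  [on edge]
    (7,0)@(15, 1): e=[8,8,16] → X
    (8,0)@(17, 1): e=[16,8,8] → X
    (9,0)@(19, 1): e=[24,8,0] → X  [on edge]
    (10,0)@(21, 1): e=[32,8,-8] → .
    (6,1)@(13, 3): e=[-8,24,16] → .
    (7,1)@(15, 3): e=[0,24,8] → X  [on edge]
    (8,1)@(17, 3): e=[8,24,0] → X  [on edge]
    (9,1)@(19, 3): e=[16,24,-8] → .
    (7,2)@(15, 5): e=[-8,40,0] → .  [on edge]
    (8,2)@(17, 5): e=[0,40,-8] → .  [on edge]
    (6,3)@(13, 7): e=[-24,56,0] → .  [on edge]
    (9,3)@(19, 7): e=[0,56,-24] → .  [on edge]
    (5,4)@(11, 9): e=[-40,72,0] → .  [on edge]
    (10,4)@(21, 9): e=[0,72,-40] → .  [on edge]
  covered (6 px):
    . . . . . . X X X X . .
    . . . . . . . X X . . .
    . . . . . . . . . . . .
    . . . . . . . . . . . .
    . . . . . . . . . . . .

Z-buffer (winner per pixel, '.' = empty):
  . . . . . . 1 1 1 1 0 .
  . . . . . . . 1 1 . . .
  . . . . . . . . . . . .
  . . . . . . . . . . . .
  . . . . . . . . . . . .

Answer: -1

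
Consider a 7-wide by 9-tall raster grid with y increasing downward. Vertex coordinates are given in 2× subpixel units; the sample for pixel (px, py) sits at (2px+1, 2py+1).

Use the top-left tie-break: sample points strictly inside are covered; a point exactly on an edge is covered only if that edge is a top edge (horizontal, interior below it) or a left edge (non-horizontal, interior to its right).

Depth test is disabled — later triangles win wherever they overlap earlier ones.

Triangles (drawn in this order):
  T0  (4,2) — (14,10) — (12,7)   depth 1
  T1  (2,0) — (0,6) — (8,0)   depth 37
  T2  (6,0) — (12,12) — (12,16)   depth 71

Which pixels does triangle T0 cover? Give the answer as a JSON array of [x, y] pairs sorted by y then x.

T0:
  2·area = 14  (B↔C swapped to make it positive)
  edge (4, 2)→(12, 7): d=(8,5) right/bottom  bias=-1
  edge (12, 7)→(14, 10): d=(2,3) right/bottom  bias=-1
  edge (14, 10)→(4, 2): d=(-10,-8) top-left  bias=+0
    (5,3)@(11, 7): e=[5,3,6] → #
    (6,3)@(13, 7): e=[-5,-3,22] → ·
    (5,4)@(11, 9): e=[21,7,-14] → ·
    (6,4)@(13, 9): e=[11,1,2] → #
    (6,5)@(13, 11): e=[27,5,-18] → ·
  covered (2 px):
    · · · · · · ·
    · · · · · · ·
    · · · · · · ·
    · · · · · # ·
    · · · · · · #
    · · · · · · ·
    · · · · · · ·
    · · · · · · ·
    · · · · · · ·
T1:
  2·area = 36  (B↔C swapped to make it positive)
  edge (2, 0)→(8, 0): d=(6,0) top-left  bias=+0
  edge (8, 0)→(0, 6): d=(-8,6) right/bottom  bias=-1
  edge (0, 6)→(2, 0): d=(2,-6) top-left  bias=+0
    (1,0)@(3, 1): e=[6,22,8] → #
    (2,0)@(5, 1): e=[6,10,20] → #
    (3,0)@(7, 1): e=[6,-2,32] → ·
    (0,1)@(1, 3): e=[18,18,0] → #  [on edge]
    (2,1)@(5, 3): e=[18,-6,24] → ·
    (0,2)@(1, 5): e=[30,2,4] → #
    (1,2)@(3, 5): e=[30,-10,16] → ·
    (0,3)@(1, 7): e=[42,-14,8] → ·
  covered (5 px):
    · # # · · · ·
    # # · · · · ·
    # · · · · · ·
    · · · · · · ·
    · · · · · · ·
    · · · · · · ·
    · · · · · · ·
    · · · · · · ·
    · · · · · · ·
T2:
  2·area = 24
  edge (6, 0)→(12, 12): d=(6,12) right/bottom  bias=-1
  edge (12, 12)→(12, 16): d=(0,4) right/bottom  bias=-1
  edge (12, 16)→(6, 0): d=(-6,-16) top-left  bias=+0
    (4,3)@(9, 7): e=[6,12,6] → #
    (5,3)@(11, 7): e=[-18,4,38] → ·
    (4,4)@(9, 9): e=[18,12,-6] → ·
    (5,5)@(11, 11): e=[6,4,14] → #
    (6,5)@(13, 11): e=[-18,-4,46] → ·
    (5,6)@(11, 13): e=[18,4,2] → #
    (6,6)@(13, 13): e=[-6,-4,34] → ·
    (5,7)@(11, 15): e=[30,4,-10] → ·
  covered (3 px):
    · · · · · · ·
    · · · · · · ·
    · · · · · · ·
    · · · · # · ·
    · · · · · · ·
    · · · · · # ·
    · · · · · # ·
    · · · · · · ·
    · · · · · · ·

Answer: [[5,3],[6,4]]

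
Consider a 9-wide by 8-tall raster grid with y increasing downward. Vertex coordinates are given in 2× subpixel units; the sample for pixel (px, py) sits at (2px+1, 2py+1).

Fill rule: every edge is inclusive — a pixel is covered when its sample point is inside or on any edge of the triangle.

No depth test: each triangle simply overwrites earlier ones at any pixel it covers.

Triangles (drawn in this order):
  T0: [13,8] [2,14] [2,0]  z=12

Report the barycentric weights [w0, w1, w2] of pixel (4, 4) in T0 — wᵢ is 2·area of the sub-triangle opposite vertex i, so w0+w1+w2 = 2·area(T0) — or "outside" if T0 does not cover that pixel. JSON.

T0:
  2·area = 154
  edge (13, 8)→(2, 14): d=(-11,6) inclusive
  edge (2, 14)→(2, 0): d=(0,-14) inclusive
  edge (2, 0)→(13, 8): d=(11,8) inclusive
    (1,0)@(3, 1): e=[137,14,3] → #
    (2,0)@(5, 1): e=[125,42,-13] → ·
    (1,1)@(3, 3): e=[115,14,25] → #
    (2,1)@(5, 3): e=[103,42,9] → #
    (3,1)@(7, 3): e=[91,70,-7] → ·
    (1,2)@(3, 5): e=[93,14,47] → #
    (3,2)@(7, 5): e=[69,70,15] → #
    (4,2)@(9, 5): e=[57,98,-1] → ·
    (1,3)@(3, 7): e=[71,14,69] → #
    (4,3)@(9, 7): e=[35,98,21] → #
    (5,3)@(11, 7): e=[23,126,5] → #
    (6,3)@(13, 7): e=[11,154,-11] → ·
  covered (20 px):
    · # · · · · · · ·
    · # # · · · · · ·
    · # # # · · · · ·
    · # # # # # · · ·
    · # # # # # · · ·
    · # # # · · · · ·
    · # · · · · · · ·
    · · · · · · · · ·

Result: [98,43,13]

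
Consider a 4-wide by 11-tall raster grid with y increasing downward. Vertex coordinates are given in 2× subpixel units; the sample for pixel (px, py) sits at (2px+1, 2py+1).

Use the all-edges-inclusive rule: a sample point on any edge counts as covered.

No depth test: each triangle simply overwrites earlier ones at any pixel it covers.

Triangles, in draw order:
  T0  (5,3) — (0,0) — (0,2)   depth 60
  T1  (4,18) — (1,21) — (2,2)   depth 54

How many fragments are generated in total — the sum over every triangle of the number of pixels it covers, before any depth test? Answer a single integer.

T0:
  2·area = 10  (B↔C swapped to make it positive)
  edge (5, 3)→(0, 2): d=(-5,-1) inclusive
  edge (0, 2)→(0, 0): d=(0,-2) inclusive
  edge (0, 0)→(5, 3): d=(5,3) inclusive
    (0,0)@(1, 1): e=[6,2,2] → █
    (1,0)@(3, 1): e=[8,6,-4] → ·
    (0,1)@(1, 3): e=[-4,2,12] → ·
    (2,1)@(5, 3): e=[0,10,0] → █  [on edge]
    (3,1)@(7, 3): e=[2,14,-6] → ·
    (2,2)@(5, 5): e=[-10,10,10] → ·
  covered (2 px):
    █ · · ·
    · · █ ·
    · · · ·
    · · · ·
    · · · ·
    · · · ·
    · · · ·
    · · · ·
    · · · ·
    · · · ·
    · · · ·
T1:
  2·area = 54
  edge (4, 18)→(1, 21): d=(-3,3) inclusive
  edge (1, 21)→(2, 2): d=(1,-19) inclusive
  edge (2, 2)→(4, 18): d=(2,16) inclusive
    (1,5)@(3, 11): e=[24,28,2] → █
    (2,5)@(5, 11): e=[18,66,-30] → ·
    (1,6)@(3, 13): e=[18,30,6] → █
    (2,6)@(5, 13): e=[12,68,-26] → ·
    (1,7)@(3, 15): e=[12,32,10] → █
    (2,7)@(5, 15): e=[6,70,-22] → ·
    (3,7)@(7, 15): e=[0,108,-54] → ·  [on edge]
    (1,8)@(3, 17): e=[6,34,14] → █
    (2,8)@(5, 17): e=[0,72,-18] → ·  [on edge]
    (1,9)@(3, 19): e=[0,36,18] → █  [on edge]
    (2,9)@(5, 19): e=[-6,74,-14] → ·
    (0,10)@(1, 21): e=[0,0,54] → █  [on edge]
  covered (6 px):
    · · · ·
    · · · ·
    · · · ·
    · · · ·
    · · · ·
    · █ · ·
    · █ · ·
    · █ · ·
    · █ · ·
    · █ · ·
    █ · · ·

Result: 8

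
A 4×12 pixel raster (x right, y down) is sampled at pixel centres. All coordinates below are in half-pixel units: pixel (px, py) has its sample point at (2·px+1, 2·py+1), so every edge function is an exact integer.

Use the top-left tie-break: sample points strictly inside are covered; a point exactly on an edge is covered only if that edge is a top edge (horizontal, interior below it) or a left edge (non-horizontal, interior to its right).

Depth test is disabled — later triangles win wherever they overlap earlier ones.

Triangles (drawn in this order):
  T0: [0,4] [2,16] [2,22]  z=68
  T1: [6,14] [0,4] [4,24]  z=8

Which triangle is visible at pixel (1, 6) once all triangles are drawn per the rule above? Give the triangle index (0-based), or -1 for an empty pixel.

T0:
  2·area = 12
  edge (0, 4)→(2, 16): d=(2,12) right/bottom  bias=-1
  edge (2, 16)→(2, 22): d=(0,6) right/bottom  bias=-1
  edge (2, 22)→(0, 4): d=(-2,-18) top-left  bias=+0
    (0,5)@(1, 11): e=[2,6,4] → █
    (1,5)@(3, 11): e=[-22,-6,40] → ·
    (0,6)@(1, 13): e=[6,6,0] → █  [on edge]
    (1,6)@(3, 13): e=[-18,-6,36] → ·
    (0,7)@(1, 15): e=[10,6,-4] → ·
  covered (2 px):
    · · · ·
    · · · ·
    · · · ·
    · · · ·
    · · · ·
    █ · · ·
    █ · · ·
    · · · ·
    · · · ·
    · · · ·
    · · · ·
    · · · ·
T1:
  2·area = 80  (B↔C swapped to make it positive)
  edge (6, 14)→(4, 24): d=(-2,10) right/bottom  bias=-1
  edge (4, 24)→(0, 4): d=(-4,-20) top-left  bias=+0
  edge (0, 4)→(6, 14): d=(6,10) right/bottom  bias=-1
    (0,3)@(1, 7): e=[64,8,8] → █
    (1,3)@(3, 7): e=[44,48,-12] → ·
    (0,4)@(1, 9): e=[60,0,20] → █  [on edge]
    (1,4)@(3, 9): e=[40,40,0] → ·  [on edge]
    (3,4)@(7, 9): e=[0,120,-40] → ·  [on edge]
    (0,5)@(1, 11): e=[56,-8,32] → ·
    (1,5)@(3, 11): e=[36,32,12] → █
    (2,5)@(5, 11): e=[16,72,-8] → ·
    (1,6)@(3, 13): e=[32,24,24] → █
    (2,6)@(5, 13): e=[12,64,4] → █
    (3,6)@(7, 13): e=[-8,104,-16] → ·
    (1,7)@(3, 15): e=[28,16,36] → █
    (1,9)@(3, 19): e=[20,0,60] → █  [on edge]
    (2,9)@(5, 19): e=[0,40,40] → ·  [on edge]
  covered (10 px):
    · · · ·
    · · · ·
    · · · ·
    █ · · ·
    █ · · ·
    · █ · ·
    · █ █ ·
    · █ █ ·
    · █ █ ·
    · █ · ·
    · · · ·
    · · · ·

Z-buffer (winner per pixel, '.' = empty):
  . . . .
  . . . .
  . . . .
  1 . . .
  1 . . .
  0 1 . .
  0 1 1 .
  . 1 1 .
  . 1 1 .
  . 1 . .
  . . . .
  . . . .

Final: 1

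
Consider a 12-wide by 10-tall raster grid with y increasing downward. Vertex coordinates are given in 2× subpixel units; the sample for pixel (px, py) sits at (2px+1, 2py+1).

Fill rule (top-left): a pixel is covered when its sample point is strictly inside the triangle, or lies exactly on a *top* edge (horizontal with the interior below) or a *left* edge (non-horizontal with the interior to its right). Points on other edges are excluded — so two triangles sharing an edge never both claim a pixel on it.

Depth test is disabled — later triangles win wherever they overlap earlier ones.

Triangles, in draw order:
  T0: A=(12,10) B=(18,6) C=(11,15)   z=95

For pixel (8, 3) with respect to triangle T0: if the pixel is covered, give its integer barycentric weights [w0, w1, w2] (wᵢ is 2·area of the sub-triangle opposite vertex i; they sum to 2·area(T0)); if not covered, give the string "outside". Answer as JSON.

T0:
  2·area = 26
  edge (12, 10)→(18, 6): d=(6,-4) top-left  bias=+0
  edge (18, 6)→(11, 15): d=(-7,9) right/bottom  bias=-1
  edge (11, 15)→(12, 10): d=(1,-5) top-left  bias=+0
    (6,2)@(13, 5): e=[-26,52,0] → ·  [on edge]
    (8,3)@(17, 7): e=[2,2,22] → #
    (9,3)@(19, 7): e=[10,-16,32] → ·
    (7,4)@(15, 9): e=[6,6,14] → #
    (8,4)@(17, 9): e=[14,-12,24] → ·
    (6,5)@(13, 11): e=[10,10,6] → #
    (7,5)@(15, 11): e=[18,-8,16] → ·
    (6,6)@(13, 13): e=[22,-4,8] → ·
    (5,7)@(11, 15): e=[26,0,0] → ·  [on edge]
  covered (3 px):
    · · · · · · · · · · · ·
    · · · · · · · · · · · ·
    · · · · · · · · · · · ·
    · · · · · · · · # · · ·
    · · · · · · · # · · · ·
    · · · · · · # · · · · ·
    · · · · · · · · · · · ·
    · · · · · · · · · · · ·
    · · · · · · · · · · · ·
    · · · · · · · · · · · ·

Result: [2,22,2]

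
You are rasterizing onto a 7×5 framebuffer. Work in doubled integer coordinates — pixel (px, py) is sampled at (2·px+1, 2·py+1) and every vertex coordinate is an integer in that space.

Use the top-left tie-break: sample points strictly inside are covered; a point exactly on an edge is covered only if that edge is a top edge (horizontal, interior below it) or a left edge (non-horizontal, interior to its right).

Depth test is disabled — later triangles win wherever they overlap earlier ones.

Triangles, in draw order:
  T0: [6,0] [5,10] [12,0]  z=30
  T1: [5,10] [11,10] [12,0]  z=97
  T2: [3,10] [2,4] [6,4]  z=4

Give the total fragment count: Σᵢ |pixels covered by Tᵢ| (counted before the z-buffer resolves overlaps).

T0:
  2·area = 60  (B↔C swapped to make it positive)
  edge (6, 0)→(12, 0): d=(6,0) top-left  bias=+0
  edge (12, 0)→(5, 10): d=(-7,10) right/bottom  bias=-1
  edge (5, 10)→(6, 0): d=(1,-10) top-left  bias=+0
    (3,0)@(7, 1): e=[6,43,11] → #
    (4,0)@(9, 1): e=[6,23,31] → #
    (5,0)@(11, 1): e=[6,3,51] → #
    (6,0)@(13, 1): e=[6,-17,71] → ·
    (3,1)@(7, 3): e=[18,29,13] → #
    (5,1)@(11, 3): e=[18,-11,53] → ·
    (3,2)@(7, 5): e=[30,15,15] → #
    (4,2)@(9, 5): e=[30,-5,35] → ·
    (3,3)@(7, 7): e=[42,1,17] → #
    (4,3)@(9, 7): e=[42,-19,37] → ·
    (3,4)@(7, 9): e=[54,-13,19] → ·
  covered (7 px):
    · · · # # # ·
    · · · # # · ·
    · · · # · · ·
    · · · # · · ·
    · · · · · · ·
T1:
  2·area = 60  (B↔C swapped to make it positive)
  edge (5, 10)→(12, 0): d=(7,-10) top-left  bias=+0
  edge (12, 0)→(11, 10): d=(-1,10) right/bottom  bias=-1
  edge (11, 10)→(5, 10): d=(-6,0) right/bottom  bias=-1
    (5,1)@(11, 3): e=[11,7,42] → #
    (6,1)@(13, 3): e=[31,-13,42] → ·
    (4,2)@(9, 5): e=[5,25,30] → #
    (6,2)@(13, 5): e=[45,-15,30] → ·
    (4,3)@(9, 7): e=[19,23,18] → #
    (6,3)@(13, 7): e=[59,-17,18] → ·
    (3,4)@(7, 9): e=[13,41,6] → #
    (6,4)@(13, 9): e=[73,-19,6] → ·
  covered (8 px):
    · · · · · · ·
    · · · · · # ·
    · · · · # # ·
    · · · · # # ·
    · · · # # # ·
T2:
  2·area = 24
  edge (3, 10)→(2, 4): d=(-1,-6) top-left  bias=+0
  edge (2, 4)→(6, 4): d=(4,0) top-left  bias=+0
  edge (6, 4)→(3, 10): d=(-3,6) right/bottom  bias=-1
    (1,2)@(3, 5): e=[5,4,15] → #
    (2,2)@(5, 5): e=[17,4,3] → #
    (3,2)@(7, 5): e=[29,4,-9] → ·
    (1,3)@(3, 7): e=[3,12,9] → #
    (2,3)@(5, 7): e=[15,12,-3] → ·
    (1,4)@(3, 9): e=[1,20,3] → #
    (2,4)@(5, 9): e=[13,20,-9] → ·
  covered (4 px):
    · · · · · · ·
    · · · · · · ·
    · # # · · · ·
    · # · · · · ·
    · # · · · · ·

Result: 19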